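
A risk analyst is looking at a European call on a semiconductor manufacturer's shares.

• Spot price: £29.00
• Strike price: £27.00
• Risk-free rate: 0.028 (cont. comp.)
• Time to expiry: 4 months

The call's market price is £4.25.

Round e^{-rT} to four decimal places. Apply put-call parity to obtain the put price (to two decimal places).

exp(−rT) = exp(−0.028·0.3333) = 0.9907
Put-call parity: C − P = S − K·e^(−rT) = 29 − 27·0.9907 = 29 − 26.7489 = 2.2511
P = C − (C − P) = 4.25 − (2.2511) = 1.9989

£2.00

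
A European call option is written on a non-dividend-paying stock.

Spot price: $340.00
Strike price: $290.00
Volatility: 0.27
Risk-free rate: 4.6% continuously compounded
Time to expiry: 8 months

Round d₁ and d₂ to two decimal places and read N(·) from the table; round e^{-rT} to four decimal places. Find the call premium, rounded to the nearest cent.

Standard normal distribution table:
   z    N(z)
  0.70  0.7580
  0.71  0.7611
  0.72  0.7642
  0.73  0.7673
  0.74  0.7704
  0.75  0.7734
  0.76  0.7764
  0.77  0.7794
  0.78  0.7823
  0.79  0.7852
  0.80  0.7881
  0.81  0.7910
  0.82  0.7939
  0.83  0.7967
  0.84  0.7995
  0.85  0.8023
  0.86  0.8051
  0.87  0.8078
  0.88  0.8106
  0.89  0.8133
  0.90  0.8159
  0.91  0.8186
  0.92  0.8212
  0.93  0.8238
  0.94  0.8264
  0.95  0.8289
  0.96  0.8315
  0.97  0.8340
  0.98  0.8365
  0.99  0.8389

T = 0.6667;  σ√T = 0.2205
d₁ = [ln(340/290) + (0.046 + 0.27²/2)·0.6667] / 0.2205 = [0.1591 + 0.0550] / 0.2205 = 0.9709 ≈ 0.97
d₂ = d₁ − σ√T = 0.9709 − 0.2205 = 0.7504 ≈ 0.75
e^(−rT) = e^(−0.046·0.6667) = 0.9698
C = 340·N(0.97) − 290·0.9698·N(0.75) = 340·0.8340 − 290·0.9698·0.7734 = 283.5600 − 217.5126 = 66.0474

$66.05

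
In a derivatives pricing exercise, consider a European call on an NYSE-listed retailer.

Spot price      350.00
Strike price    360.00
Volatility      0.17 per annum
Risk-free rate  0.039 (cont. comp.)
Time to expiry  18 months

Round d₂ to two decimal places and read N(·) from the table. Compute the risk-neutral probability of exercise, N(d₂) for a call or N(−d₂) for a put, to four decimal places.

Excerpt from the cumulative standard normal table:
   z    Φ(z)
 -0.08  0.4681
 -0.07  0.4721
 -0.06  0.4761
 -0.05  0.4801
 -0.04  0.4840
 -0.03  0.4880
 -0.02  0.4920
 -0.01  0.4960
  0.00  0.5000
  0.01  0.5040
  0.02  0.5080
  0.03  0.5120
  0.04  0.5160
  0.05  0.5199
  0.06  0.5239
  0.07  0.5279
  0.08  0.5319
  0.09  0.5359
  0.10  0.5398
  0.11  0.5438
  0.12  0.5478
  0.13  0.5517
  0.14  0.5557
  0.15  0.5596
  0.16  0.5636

0.5160

T = 1.5;  σ√T = 0.2082
d₁ = [ln(350/360) + (0.039 + 0.17²/2)·1.5] / 0.2082 = [-0.0282 + 0.0802] / 0.2082 = 0.2498 which rounds to 0.25
d₂ = d₁ − σ√T = 0.2498 − 0.2082 = 0.0416 which rounds to 0.04
Risk-neutral Pr[S_T > K] = N(d₂) = N(0.04) = 0.5160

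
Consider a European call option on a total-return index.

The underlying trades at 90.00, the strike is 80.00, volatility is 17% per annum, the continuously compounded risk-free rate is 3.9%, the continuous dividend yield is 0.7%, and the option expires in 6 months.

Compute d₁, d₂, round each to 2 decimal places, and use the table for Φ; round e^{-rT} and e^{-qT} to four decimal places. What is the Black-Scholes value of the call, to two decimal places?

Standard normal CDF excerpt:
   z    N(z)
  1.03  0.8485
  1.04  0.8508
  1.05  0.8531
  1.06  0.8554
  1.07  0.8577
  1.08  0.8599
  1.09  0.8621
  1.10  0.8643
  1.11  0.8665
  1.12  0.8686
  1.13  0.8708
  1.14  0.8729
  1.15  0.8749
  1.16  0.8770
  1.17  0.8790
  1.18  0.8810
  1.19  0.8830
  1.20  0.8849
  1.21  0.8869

11.90

T = 0.5;  σ√T = 0.1202
d₁ = [ln(90/80) + (0.039 − 0.007 + 0.17²/2)·0.5] / 0.1202 = [0.1178 + 0.0232] / 0.1202 = 1.1730 ≈ 1.17
d₂ = d₁ − σ√T = 1.1730 − 0.1202 = 1.0528 ≈ 1.05
e^(−qT) = e^(−0.007·0.5) = 0.9965;  e^(−rT) = e^(−0.039·0.5) = 0.9807
N(d₁) = N(1.17) = 0.8790;  N(d₂) = N(1.05) = 0.8531
C = 90·0.9965·0.8790 − 80·0.9807·0.8531 = 78.8331 − 66.9308 = 11.9023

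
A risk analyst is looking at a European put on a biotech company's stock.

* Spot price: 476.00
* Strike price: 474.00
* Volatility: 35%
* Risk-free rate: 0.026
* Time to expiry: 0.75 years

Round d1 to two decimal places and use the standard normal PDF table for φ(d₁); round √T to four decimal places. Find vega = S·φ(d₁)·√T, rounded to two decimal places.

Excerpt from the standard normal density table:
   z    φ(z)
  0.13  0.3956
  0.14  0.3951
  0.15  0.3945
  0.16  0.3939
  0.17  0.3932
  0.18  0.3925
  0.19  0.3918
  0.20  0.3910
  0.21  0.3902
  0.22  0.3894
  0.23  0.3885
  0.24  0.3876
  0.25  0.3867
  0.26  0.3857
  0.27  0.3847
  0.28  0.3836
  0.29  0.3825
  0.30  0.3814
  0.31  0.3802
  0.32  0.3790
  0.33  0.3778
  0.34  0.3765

σ√T = 0.35·√0.75 = 0.3031
d₁ = [ln(476/474) + (0.026 + ½·0.35²)·0.75] / (σ√T) = (0.0042 + 0.0654) / 0.3031 = 0.2298 which rounds to 0.23
√T = √0.75 = 0.8660
φ(d₁) = φ(0.23) = 0.3885
vega = S·φ(d₁)·√T = 476·0.3885·0.8660 = 160.1459
(Call and put vega coincide under Black-Scholes.)

160.15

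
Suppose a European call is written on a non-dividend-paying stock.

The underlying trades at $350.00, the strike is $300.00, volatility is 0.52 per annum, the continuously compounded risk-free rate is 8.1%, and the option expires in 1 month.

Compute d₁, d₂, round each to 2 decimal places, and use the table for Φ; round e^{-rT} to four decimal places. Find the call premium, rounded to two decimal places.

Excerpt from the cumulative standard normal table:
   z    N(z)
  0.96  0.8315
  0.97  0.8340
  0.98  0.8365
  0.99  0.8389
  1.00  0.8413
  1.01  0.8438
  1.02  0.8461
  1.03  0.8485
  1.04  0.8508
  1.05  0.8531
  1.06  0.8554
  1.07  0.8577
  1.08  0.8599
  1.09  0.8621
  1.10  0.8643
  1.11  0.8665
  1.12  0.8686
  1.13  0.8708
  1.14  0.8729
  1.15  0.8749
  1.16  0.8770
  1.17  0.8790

$55.52

σ√T = 0.52 × 0.2887 = 0.1501
ln(S/K) + (r + σ²/2)T = ln(350/300) + (0.081 + 0.52²/2)·0.08333 = 0.1542 + 0.0180 = 0.1722
d₁ = 0.1722 / 0.1501 = 1.1469 → 1.15
d₂ = d₁ − σ√T = 1.1469 − 0.1501 = 0.9968 → 1.00
e^(−rT) = e^(−0.081·0.08333) = 0.9933
N(d₁) = N(1.15) = 0.8749;  N(d₂) = N(1.00) = 0.8413
C = 350·0.8749 − 300·0.9933·0.8413 = 306.2150 − 250.6990 = 55.5160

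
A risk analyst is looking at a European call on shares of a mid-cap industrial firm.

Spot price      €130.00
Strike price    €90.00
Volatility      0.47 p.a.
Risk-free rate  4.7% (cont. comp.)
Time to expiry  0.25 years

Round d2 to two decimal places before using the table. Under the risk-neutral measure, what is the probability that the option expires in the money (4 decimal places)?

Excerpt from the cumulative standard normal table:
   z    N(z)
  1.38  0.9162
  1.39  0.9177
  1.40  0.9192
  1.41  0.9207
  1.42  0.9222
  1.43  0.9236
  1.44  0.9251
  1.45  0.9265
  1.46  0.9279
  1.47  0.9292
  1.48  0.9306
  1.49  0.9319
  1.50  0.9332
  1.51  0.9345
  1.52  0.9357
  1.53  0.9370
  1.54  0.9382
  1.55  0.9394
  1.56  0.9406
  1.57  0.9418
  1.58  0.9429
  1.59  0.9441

T = 0.25;  σ√T = 0.2350
d₁ = [ln(130/90) + (0.047 + 0.47²/2)·0.25] / 0.2350 = [0.3677 + 0.0394] / 0.2350 = 1.7323 ≈ 1.73
d₂ = d₁ − σ√T = 1.7323 − 0.2350 = 1.4973 ≈ 1.50
Pr(exercise) under Q = N(d₂) = 0.9332

0.9332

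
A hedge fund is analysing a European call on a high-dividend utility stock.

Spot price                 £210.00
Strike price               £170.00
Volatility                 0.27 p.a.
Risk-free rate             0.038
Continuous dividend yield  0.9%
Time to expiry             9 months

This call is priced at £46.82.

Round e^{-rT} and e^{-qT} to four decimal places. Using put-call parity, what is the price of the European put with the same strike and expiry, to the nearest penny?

£3.45

e^(−qT) = e^(−0.009·0.75) = 0.9933;  e^(−rT) = e^(−0.038·0.75) = 0.9719
Put-call parity: C − P = S·e^(−qT) − K·e^(−rT) = 210·0.9933 − 170·0.9719 = 208.5930 − 165.2230 = 43.3700
P = C − (C − P) = 46.82 − (43.3700) = 3.4500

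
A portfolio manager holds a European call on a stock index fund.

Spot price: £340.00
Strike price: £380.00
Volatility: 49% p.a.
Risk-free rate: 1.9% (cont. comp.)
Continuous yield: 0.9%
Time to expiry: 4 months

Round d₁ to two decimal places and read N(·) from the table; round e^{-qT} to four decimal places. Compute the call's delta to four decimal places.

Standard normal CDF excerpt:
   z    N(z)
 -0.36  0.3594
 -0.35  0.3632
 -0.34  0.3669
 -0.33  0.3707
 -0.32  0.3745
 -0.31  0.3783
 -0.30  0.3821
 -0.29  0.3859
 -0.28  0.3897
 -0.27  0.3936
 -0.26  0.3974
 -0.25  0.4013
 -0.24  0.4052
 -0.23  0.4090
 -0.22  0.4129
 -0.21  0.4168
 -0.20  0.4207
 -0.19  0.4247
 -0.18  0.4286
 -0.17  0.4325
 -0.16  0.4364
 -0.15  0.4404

T = 0.3333;  σ√T = 0.2829
d₁ = [ln(340/380) + (0.019 − 0.009 + 0.49²/2)·0.3333] / 0.2829 = [-0.1112 + 0.0433] / 0.2829 = -0.2399 → -0.24
N(d₁) = N(-0.24) = 0.4052
Δ_call = e^(−qT)·N(d₁) = 0.9970·0.4052 = 0.4040

0.4040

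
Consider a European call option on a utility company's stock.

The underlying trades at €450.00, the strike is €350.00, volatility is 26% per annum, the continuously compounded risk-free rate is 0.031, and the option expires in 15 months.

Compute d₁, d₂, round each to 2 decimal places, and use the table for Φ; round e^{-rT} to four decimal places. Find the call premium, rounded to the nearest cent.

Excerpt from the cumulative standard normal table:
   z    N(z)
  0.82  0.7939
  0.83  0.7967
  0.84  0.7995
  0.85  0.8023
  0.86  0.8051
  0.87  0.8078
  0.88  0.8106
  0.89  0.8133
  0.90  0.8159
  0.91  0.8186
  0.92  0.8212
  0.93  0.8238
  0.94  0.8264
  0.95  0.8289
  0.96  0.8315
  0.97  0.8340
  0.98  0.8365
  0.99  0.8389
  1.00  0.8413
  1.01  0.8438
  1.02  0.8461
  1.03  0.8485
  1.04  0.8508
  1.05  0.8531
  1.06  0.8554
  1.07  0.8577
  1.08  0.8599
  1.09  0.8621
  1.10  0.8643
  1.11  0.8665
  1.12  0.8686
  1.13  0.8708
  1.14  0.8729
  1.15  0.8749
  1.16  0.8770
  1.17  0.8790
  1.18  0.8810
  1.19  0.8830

T = 1.25;  σ√T = 0.2907
d₁ = [ln(450/350) + (0.031 + ½·0.26²)·1.25] / (σ√T) = (0.2513 + 0.0810) / 0.2907 = 1.1432 → 1.14
d₂ = 1.1432 − 0.2907 = 0.8525 → 0.85
e^(−rT) = e^(−0.031·1.25) = 0.9620
C = 450·N(1.14) − 350·0.9620·N(0.85) = 450·0.8729 − 350·0.9620·0.8023 = 392.8050 − 270.1344 = 122.6706

€122.67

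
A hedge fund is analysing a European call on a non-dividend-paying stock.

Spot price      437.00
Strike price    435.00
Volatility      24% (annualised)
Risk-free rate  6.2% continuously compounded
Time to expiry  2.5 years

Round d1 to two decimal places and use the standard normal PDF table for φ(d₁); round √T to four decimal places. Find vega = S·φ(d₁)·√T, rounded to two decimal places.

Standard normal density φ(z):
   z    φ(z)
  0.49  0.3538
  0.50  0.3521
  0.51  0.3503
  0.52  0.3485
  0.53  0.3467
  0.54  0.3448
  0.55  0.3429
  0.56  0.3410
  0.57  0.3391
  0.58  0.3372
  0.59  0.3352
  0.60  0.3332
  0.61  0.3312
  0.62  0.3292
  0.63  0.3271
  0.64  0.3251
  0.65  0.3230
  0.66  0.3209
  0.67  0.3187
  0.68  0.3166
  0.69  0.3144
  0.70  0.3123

σ√T = 0.24 × 1.5811 = 0.3795
d₁ = [ln(437/435) + (0.062 + 0.24²/2)·2.5] / 0.3795 = [0.0046 + 0.2270] / 0.3795 = 0.6103 which rounds to 0.61
√T = √2.5 = 1.5811
φ(d₁) = φ(0.61) = 0.3312
vega = S·φ(d₁)·√T = 437·0.3312·1.5811 = 228.8396
(The put has the same vega.)

228.84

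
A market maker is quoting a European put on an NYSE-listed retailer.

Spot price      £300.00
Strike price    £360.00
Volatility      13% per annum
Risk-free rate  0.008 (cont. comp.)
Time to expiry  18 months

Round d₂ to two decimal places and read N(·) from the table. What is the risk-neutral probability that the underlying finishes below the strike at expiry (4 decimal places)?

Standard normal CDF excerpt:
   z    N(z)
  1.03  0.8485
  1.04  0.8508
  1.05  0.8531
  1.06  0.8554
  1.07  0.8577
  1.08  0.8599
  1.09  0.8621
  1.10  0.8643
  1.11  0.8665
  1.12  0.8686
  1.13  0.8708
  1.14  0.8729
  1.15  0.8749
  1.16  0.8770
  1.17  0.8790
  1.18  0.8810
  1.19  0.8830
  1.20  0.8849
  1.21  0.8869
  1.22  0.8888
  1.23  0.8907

T = 1.5;  σ√T = 0.1592
d₁ = [ln(300/360) + (0.008 + 0.13²/2)·1.5] / 0.1592 = [-0.1823 + 0.0247] / 0.1592 = -0.9901 → -0.99
d₂ = d₁ − σ√T = -0.9901 − 0.1592 = -1.1494 → -1.15
Pr(exercise) under Q = N(−d₂) = N(1.15) = 0.8749

0.8749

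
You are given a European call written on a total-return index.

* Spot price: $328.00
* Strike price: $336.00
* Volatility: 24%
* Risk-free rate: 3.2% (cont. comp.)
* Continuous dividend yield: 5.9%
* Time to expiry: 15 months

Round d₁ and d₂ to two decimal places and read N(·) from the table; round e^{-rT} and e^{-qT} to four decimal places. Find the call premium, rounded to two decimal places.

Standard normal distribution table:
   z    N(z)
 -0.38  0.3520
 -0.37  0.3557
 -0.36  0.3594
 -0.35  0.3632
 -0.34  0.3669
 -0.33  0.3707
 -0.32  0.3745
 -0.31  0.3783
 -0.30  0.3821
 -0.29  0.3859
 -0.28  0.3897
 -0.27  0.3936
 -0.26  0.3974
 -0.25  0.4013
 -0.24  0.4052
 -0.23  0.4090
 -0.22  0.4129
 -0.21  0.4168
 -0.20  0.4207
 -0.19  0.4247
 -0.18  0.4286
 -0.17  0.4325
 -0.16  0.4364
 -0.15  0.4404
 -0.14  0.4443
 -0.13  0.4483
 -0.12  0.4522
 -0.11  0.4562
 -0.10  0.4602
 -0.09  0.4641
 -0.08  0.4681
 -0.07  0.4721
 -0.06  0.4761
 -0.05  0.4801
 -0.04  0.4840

$25.37

T = 1.25;  σ√T = 0.2683
ln(S/K) + (r − q + σ²/2)T = ln(328/336) + (0.032 − 0.059 + 0.24²/2)·1.25 = -0.0241 + 0.0023 = -0.0218
d₁ = -0.0218 / 0.2683 = -0.0814 ⇒ -0.08
d₂ = d₁ − σ√T = -0.0814 − 0.2683 = -0.3497 ⇒ -0.35
exp(−qT) = exp(−0.059·1.25) = 0.9289;  exp(−rT) = exp(−0.032·1.25) = 0.9608
N(d₁) = N(-0.08) = 0.4681;  N(d₂) = N(-0.35) = 0.3632
C = 328·0.9289·0.4681 − 336·0.9608·0.3632 = 142.6203 − 117.2514 = 25.3689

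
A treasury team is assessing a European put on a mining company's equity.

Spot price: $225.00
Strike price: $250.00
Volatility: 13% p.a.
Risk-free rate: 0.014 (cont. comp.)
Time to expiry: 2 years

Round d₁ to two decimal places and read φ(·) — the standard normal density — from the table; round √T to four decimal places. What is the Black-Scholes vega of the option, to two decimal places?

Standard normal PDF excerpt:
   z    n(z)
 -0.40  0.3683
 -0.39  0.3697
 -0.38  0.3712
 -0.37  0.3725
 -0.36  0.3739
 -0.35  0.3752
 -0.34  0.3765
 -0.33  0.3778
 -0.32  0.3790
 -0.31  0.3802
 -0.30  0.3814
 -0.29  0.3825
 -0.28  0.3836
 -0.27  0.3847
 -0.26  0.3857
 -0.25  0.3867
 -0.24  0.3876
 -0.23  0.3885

σ√T = 0.13·√2 = 0.1838
d₁ = [ln(225/250) + (0.014 + ½·0.13²)·2] / (σ√T) = (-0.1054 + 0.0449) / 0.1838 = -0.3289 → -0.33
√T = √2 = 1.4142
φ(d₁) = φ(-0.33) = 0.3778
vega = S·φ(d₁)·√T = 225·0.3778·1.4142 = 120.2141

120.21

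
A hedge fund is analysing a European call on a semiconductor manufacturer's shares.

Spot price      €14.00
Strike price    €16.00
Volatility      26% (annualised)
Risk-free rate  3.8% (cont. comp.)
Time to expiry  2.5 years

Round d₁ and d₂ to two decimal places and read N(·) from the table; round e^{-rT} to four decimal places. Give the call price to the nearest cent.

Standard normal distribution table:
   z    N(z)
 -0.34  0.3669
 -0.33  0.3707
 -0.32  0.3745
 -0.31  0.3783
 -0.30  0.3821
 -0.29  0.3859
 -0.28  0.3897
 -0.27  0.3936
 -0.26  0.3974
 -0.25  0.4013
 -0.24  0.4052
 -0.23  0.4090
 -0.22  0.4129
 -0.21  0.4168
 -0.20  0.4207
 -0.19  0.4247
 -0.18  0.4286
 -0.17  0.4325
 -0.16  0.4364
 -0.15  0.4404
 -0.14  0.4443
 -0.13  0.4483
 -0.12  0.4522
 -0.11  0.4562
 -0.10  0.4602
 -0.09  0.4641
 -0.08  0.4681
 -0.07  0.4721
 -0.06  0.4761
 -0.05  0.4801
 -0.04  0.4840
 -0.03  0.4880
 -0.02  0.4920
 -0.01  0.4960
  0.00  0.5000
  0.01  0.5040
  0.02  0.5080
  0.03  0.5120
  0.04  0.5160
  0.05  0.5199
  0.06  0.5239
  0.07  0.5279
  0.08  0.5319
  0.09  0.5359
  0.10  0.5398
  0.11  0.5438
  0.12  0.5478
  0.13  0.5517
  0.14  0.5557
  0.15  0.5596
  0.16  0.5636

σ√T = 0.26·√2.5 = 0.4111
ln(S/K) + (r + σ²/2)T = ln(14/16) + (0.038 + 0.26²/2)·2.5 = -0.1335 + 0.1795 = 0.0460
d₁ = 0.0460 / 0.4111 = 0.1118 which rounds to 0.11
d₂ = d₁ − σ√T = 0.1118 − 0.4111 = -0.2993 which rounds to -0.30
e^(−rT) = e^(−0.038·2.5) = 0.9094
N(d₁) = N(0.11) = 0.5438;  N(d₂) = N(-0.30) = 0.3821
C = 14·0.5438 − 16·0.9094·0.3821 = 7.6132 − 5.5597 = 2.0535

€2.05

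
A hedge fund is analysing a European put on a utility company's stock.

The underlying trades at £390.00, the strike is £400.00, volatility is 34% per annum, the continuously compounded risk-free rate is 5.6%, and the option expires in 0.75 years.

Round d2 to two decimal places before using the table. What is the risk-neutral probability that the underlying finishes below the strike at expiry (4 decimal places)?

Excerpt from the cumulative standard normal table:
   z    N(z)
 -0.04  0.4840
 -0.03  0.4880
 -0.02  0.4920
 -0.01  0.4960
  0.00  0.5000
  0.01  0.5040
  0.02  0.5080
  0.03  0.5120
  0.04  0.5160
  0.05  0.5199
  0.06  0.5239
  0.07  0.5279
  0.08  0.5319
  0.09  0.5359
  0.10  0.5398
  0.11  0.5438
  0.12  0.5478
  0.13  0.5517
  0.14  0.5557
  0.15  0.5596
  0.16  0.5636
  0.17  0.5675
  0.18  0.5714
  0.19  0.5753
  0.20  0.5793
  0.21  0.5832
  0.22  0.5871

0.5359

σ√T = 0.34·√0.75 = 0.2944
ln(S/K) + (r + σ²/2)T = ln(390/400) + (0.056 + 0.34²/2)·0.75 = -0.0253 + 0.0854 = 0.0600
d₁ = 0.0600 / 0.2944 = 0.2039 → 0.20
d₂ = d₁ − σ√T = 0.2039 − 0.2944 = -0.0906 → -0.09
Pr(exercise) under Q = N(−d₂) = N(0.09) = 0.5359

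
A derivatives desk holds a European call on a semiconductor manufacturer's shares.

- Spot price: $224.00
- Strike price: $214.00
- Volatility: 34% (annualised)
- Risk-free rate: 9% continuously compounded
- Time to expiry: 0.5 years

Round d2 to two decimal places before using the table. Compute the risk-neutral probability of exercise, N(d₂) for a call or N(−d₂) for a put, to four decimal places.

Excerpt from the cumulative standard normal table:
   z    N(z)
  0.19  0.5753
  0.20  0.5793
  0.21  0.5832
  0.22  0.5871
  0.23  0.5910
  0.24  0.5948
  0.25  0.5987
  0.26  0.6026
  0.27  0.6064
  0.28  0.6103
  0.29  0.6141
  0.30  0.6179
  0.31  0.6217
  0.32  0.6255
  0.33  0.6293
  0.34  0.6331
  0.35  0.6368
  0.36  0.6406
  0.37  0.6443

σ√T = 0.34 × 0.7071 = 0.2404
d₁ = [ln(224/214) + (0.09 + 0.34²/2)·0.5] / 0.2404 = [0.0457 + 0.0739] / 0.2404 = 0.4973 ⇒ 0.50
d₂ = d₁ − σ√T = 0.4973 − 0.2404 = 0.2569 ⇒ 0.26
Risk-neutral Pr[S_T > K] = N(d₂) = N(0.26) = 0.6026

0.6026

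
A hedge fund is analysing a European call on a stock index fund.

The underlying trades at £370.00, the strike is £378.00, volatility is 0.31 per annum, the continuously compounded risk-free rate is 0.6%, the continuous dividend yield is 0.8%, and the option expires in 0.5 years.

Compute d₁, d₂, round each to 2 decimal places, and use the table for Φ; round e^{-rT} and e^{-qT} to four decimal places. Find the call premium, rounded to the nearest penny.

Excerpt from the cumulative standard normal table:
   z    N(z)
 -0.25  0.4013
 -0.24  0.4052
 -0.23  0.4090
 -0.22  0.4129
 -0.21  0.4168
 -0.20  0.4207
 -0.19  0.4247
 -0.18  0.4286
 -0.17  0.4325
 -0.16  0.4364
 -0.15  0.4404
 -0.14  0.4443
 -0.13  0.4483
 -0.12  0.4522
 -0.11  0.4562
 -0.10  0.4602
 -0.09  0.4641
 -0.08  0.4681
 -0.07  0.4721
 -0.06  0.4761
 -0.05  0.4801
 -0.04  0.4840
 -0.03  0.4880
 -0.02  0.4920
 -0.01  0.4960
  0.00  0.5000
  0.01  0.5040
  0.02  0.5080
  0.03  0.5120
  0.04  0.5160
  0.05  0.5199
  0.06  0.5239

£28.66

T = 0.5;  σ√T = 0.2192
d₁ = [ln(370/378) + (0.006 − 0.008 + 0.31²/2)·0.5] / 0.2192 = [-0.0214 + 0.0230] / 0.2192 = 0.0075 → 0.01
d₂ = d₁ − σ√T = 0.0075 − 0.2192 = -0.2117 → -0.21
e^(−qT) = e^(−0.008·0.5) = 0.9960;  e^(−rT) = e^(−0.006·0.5) = 0.9970
N(d₁) = N(0.01) = 0.5040;  N(d₂) = N(-0.21) = 0.4168
C = 370·0.9960·0.5040 − 378·0.9970·0.4168 = 185.7341 − 157.0777 = 28.6563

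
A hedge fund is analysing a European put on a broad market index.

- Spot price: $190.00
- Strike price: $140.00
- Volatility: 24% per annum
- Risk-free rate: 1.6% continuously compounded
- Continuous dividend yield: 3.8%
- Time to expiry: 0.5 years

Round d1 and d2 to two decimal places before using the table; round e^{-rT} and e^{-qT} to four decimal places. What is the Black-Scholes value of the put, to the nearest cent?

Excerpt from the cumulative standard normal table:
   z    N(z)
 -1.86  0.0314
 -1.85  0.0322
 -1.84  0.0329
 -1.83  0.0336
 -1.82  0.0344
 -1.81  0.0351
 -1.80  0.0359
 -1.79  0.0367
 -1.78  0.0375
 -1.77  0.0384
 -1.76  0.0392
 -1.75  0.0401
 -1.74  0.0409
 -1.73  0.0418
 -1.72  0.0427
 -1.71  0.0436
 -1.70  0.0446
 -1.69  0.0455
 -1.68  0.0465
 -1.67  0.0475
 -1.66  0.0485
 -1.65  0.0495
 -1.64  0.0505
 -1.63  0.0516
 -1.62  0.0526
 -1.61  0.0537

$0.46

σ√T = 0.24 × 0.7071 = 0.1697
d₁ = [ln(190/140) + (0.016 − 0.038 + 0.24²/2)·0.5] / 0.1697 = [0.3054 + 0.0034] / 0.1697 = 1.8195 ≈ 1.82
d₂ = d₁ − σ√T = 1.8195 − 0.1697 = 1.6498 ≈ 1.65
e^(−qT) = e^(−0.038·0.5) = 0.9812;  e^(−rT) = e^(−0.016·0.5) = 0.9920
P = 140·0.9920·N(-1.65) − 190·0.9812·N(-1.82) = 140·0.9920·0.0495 − 190·0.9812·0.0344 = 6.8746 − 6.4131 = 0.4614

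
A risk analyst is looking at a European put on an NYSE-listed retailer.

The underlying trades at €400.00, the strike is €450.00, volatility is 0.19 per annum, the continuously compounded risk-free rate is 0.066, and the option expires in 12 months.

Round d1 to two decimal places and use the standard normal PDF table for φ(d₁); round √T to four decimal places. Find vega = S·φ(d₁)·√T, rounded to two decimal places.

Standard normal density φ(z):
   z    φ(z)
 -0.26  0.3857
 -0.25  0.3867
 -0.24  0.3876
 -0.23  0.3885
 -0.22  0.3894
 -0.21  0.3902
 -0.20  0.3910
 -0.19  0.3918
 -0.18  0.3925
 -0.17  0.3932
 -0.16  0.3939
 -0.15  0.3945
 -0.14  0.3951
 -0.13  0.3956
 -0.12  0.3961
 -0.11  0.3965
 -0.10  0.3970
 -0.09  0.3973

157.00

σ√T = 0.19 × 1.0000 = 0.1900
d₁ = [ln(400/450) + (0.066 + ½·0.19²)·1] / (σ√T) = (-0.1178 + 0.0840) / 0.1900 = -0.1775 ≈ -0.18
√T = √1 = 1.0000
φ(d₁) = φ(-0.18) = 0.3925
vega = S·φ(d₁)·√T = 400·0.3925·1.0000 = 157.0000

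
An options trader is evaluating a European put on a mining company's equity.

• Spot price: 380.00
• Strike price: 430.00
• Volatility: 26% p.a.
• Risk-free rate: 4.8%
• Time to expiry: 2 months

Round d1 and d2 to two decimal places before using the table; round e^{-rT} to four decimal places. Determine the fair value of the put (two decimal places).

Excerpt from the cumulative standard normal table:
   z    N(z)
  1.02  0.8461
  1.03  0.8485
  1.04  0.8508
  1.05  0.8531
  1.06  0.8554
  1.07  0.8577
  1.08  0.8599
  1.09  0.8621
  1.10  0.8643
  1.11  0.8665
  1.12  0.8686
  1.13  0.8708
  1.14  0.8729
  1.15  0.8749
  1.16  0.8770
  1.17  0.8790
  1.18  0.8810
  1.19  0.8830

49.04

σ√T = 0.26 × 0.4082 = 0.1061
ln(S/K) + (r + σ²/2)T = ln(380/430) + (0.048 + 0.26²/2)·0.1667 = -0.1236 + 0.0136 = -0.1100
d₁ = -0.1100 / 0.1061 = -1.0361 which rounds to -1.04
d₂ = d₁ − σ√T = -1.0361 − 0.1061 = -1.1423 which rounds to -1.14
exp(−rT) = exp(−0.048·0.1667) = 0.9920
N(−d₂) = N(1.14) = 0.8729;  N(−d₁) = N(1.04) = 0.8508
P = 430·0.9920·0.8729 − 380·0.8508 = 372.3442 − 323.3040 = 49.0402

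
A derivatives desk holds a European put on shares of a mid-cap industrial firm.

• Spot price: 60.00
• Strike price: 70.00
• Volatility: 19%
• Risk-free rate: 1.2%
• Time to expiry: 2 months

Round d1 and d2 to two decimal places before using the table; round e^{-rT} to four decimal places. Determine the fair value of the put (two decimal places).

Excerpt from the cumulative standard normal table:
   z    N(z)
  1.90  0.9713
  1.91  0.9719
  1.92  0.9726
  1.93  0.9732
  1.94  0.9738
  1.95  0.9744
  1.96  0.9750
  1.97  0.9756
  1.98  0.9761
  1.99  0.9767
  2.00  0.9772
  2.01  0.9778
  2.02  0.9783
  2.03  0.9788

9.91

σ√T = 0.19 × 0.4082 = 0.0776
d₁ = [ln(60/70) + (0.012 + 0.19²/2)·0.1667] / 0.0776 = [-0.1542 + 0.0050] / 0.0776 = -1.9228 → -1.92
d₂ = d₁ − σ√T = -1.9228 − 0.0776 = -2.0003 → -2.00
e^(−rT) = e^(−0.012·0.1667) = 0.9980
P = 70·0.9980·N(2.00) − 60·N(1.92) = 70·0.9980·0.9772 − 60·0.9726 = 68.2672 − 58.3560 = 9.9112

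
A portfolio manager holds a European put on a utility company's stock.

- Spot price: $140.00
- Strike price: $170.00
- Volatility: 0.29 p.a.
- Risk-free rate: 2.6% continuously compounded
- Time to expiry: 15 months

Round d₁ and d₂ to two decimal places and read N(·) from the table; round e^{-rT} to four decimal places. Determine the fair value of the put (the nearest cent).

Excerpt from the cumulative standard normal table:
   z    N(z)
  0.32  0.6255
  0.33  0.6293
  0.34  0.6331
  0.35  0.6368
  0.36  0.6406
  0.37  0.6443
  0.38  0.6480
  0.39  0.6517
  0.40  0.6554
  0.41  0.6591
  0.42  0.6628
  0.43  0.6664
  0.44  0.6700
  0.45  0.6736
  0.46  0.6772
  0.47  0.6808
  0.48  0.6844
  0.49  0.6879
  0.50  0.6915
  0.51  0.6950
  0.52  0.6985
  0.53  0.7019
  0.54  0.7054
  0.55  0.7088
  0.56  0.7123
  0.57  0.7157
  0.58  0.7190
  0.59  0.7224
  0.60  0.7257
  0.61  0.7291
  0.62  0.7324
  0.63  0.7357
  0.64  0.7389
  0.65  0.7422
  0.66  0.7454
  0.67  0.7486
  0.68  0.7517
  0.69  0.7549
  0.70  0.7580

$34.03

σ√T = 0.29·√1.25 = 0.3242
d₁ = [ln(140/170) + (0.026 + 0.29²/2)·1.25] / 0.3242 = [-0.1942 + 0.0851] / 0.3242 = -0.3365 which rounds to -0.34
d₂ = d₁ − σ√T = -0.3365 − 0.3242 = -0.6607 which rounds to -0.66
e^(−rT) = e^(−0.026·1.25) = 0.9680
P = 170·0.9680·N(0.66) − 140·N(0.34) = 170·0.9680·0.7454 − 140·0.6331 = 122.6630 − 88.6340 = 34.0290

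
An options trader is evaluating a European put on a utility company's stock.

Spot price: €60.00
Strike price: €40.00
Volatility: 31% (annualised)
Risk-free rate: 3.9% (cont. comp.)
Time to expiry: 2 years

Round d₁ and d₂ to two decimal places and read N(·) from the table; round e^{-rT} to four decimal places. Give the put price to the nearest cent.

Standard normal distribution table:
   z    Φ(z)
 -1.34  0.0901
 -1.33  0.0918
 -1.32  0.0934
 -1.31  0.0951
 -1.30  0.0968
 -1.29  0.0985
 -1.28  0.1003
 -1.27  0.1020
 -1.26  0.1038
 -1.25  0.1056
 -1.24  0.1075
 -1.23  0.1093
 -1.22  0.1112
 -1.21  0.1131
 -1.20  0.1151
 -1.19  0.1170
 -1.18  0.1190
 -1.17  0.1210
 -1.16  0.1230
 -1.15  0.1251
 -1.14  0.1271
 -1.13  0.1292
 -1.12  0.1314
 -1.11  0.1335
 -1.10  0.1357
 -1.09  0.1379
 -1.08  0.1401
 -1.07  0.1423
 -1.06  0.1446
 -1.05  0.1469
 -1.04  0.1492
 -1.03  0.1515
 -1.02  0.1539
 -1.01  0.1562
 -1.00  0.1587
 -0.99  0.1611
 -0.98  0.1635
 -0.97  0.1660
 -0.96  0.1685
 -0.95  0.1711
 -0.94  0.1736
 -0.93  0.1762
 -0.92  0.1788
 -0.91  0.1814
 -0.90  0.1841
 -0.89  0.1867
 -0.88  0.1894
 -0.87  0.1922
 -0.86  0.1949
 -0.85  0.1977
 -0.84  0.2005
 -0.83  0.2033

T = 2;  σ√T = 0.4384
d₁ = [ln(60/40) + (0.039 + 0.31²/2)·2] / 0.4384 = [0.4055 + 0.1741] / 0.4384 = 1.3220 ⇒ 1.32
d₂ = d₁ − σ√T = 1.3220 − 0.4384 = 0.8836 ⇒ 0.88
e^(−rT) = e^(−0.039·2) = 0.9250
P = 40·0.9250·N(-0.88) − 60·N(-1.32) = 40·0.9250·0.1894 − 60·0.0934 = 7.0078 − 5.6040 = 1.4038

€1.40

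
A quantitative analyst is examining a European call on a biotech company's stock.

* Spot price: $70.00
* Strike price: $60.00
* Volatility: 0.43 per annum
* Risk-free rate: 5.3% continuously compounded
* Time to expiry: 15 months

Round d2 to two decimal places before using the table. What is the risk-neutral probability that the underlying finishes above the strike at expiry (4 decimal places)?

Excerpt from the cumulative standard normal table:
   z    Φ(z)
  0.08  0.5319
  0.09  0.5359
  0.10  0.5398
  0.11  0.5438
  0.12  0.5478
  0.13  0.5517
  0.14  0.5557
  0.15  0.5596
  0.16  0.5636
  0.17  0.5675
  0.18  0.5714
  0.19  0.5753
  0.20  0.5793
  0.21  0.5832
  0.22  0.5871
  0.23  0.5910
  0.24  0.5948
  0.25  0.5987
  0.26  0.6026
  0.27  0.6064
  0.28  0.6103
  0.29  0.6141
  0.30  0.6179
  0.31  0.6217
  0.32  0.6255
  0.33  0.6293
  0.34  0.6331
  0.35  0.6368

0.5871

σ√T = 0.43·√1.25 = 0.4808
ln(S/K) + (r + σ²/2)T = ln(70/60) + (0.053 + 0.43²/2)·1.25 = 0.1542 + 0.1818 = 0.3360
d₁ = 0.3360 / 0.4808 = 0.6988 ≈ 0.70
d₂ = d₁ − σ√T = 0.6988 − 0.4808 = 0.2181 ≈ 0.22
Risk-neutral Pr[S_T > K] = N(d₂) = N(0.22) = 0.5871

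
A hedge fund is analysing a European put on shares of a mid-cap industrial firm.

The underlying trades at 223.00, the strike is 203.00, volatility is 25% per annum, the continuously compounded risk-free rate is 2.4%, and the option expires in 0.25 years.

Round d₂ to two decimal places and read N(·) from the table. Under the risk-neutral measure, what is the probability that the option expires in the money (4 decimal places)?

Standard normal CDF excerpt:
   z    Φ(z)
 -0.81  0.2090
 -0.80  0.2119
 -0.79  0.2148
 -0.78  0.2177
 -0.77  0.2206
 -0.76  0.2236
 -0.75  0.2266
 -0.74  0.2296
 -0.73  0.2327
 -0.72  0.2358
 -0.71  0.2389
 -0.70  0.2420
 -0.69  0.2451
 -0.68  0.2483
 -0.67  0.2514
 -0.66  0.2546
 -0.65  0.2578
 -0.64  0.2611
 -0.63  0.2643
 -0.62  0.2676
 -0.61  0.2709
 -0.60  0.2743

0.2296

σ√T = 0.25·√0.25 = 0.1250
d₁ = [ln(223/203) + (0.024 + 0.25²/2)·0.25] / 0.1250 = [0.0940 + 0.0138] / 0.1250 = 0.8622 which rounds to 0.86
d₂ = d₁ − σ√T = 0.8622 − 0.1250 = 0.7372 which rounds to 0.74
Pr(exercise) under Q = N(−d₂) = N(-0.74) = 0.2296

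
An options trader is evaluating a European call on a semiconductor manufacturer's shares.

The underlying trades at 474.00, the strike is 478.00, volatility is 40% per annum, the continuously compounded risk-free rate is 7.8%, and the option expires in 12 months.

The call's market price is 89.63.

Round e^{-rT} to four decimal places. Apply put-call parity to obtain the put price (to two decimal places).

57.78

e^(−rT) = e^(−0.078·1) = 0.9250
Put-call parity: C − P = S − K·e^(−rT) = 474 − 478·0.9250 = 474 − 442.1500 = 31.8500
P = C − (C − P) = 89.63 − (31.8500) = 57.7800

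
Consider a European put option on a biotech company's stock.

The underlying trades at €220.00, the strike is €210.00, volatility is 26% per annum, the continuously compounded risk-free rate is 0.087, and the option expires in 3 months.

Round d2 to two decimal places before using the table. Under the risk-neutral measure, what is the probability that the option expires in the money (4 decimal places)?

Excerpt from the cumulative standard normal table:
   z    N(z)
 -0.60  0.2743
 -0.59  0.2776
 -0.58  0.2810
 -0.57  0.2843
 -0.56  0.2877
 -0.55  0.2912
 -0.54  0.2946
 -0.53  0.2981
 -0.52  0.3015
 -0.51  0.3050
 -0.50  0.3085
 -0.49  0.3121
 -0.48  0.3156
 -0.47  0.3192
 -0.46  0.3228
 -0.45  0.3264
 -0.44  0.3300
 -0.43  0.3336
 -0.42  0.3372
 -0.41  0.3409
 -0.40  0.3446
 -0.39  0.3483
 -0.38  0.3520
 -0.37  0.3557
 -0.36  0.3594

0.3228

T = 0.25;  σ√T = 0.1300
d₁ = [ln(220/210) + (0.087 + 0.26²/2)·0.25] / 0.1300 = [0.0465 + 0.0302] / 0.1300 = 0.5902 ⇒ 0.59
d₂ = d₁ − σ√T = 0.5902 − 0.1300 = 0.4602 ⇒ 0.46
Pr(exercise) under Q = N(−d₂) = N(-0.46) = 0.3228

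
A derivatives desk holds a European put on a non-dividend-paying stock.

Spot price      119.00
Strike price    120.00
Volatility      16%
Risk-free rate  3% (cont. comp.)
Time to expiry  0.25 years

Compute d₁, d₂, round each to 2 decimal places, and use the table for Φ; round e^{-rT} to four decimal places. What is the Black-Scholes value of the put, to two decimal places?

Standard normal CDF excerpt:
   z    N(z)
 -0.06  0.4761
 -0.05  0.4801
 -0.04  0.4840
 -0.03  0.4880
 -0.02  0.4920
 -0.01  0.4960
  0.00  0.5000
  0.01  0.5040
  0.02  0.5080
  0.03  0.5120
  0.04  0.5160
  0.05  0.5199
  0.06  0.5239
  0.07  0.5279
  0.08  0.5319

σ√T = 0.16·√0.25 = 0.0800
d₁ = [ln(119/120) + (0.03 + 0.16²/2)·0.25] / 0.0800 = [-0.0084 + 0.0107] / 0.0800 = 0.0291 which rounds to 0.03
d₂ = d₁ − σ√T = 0.0291 − 0.0800 = -0.0509 which rounds to -0.05
e^(−rT) = e^(−0.03·0.25) = 0.9925
N(−d₂) = N(0.05) = 0.5199;  N(−d₁) = N(-0.03) = 0.4880
P = 120·0.9925·0.5199 − 119·0.4880 = 61.9201 − 58.0720 = 3.8481

3.85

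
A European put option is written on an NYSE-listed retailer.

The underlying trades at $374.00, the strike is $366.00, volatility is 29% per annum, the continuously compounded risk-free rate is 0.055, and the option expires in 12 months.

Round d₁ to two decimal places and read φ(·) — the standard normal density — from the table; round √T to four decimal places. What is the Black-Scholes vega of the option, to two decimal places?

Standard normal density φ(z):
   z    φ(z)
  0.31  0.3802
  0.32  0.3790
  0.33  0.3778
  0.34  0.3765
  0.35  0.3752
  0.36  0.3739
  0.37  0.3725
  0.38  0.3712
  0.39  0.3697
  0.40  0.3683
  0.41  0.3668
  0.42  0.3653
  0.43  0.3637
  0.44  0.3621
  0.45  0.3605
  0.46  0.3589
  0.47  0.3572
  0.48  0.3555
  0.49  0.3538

T = 1;  σ√T = 0.2900
d₁ = [ln(374/366) + (0.055 + ½·0.29²)·1] / (σ√T) = (0.0216 + 0.0970) / 0.2900 = 0.4092 → 0.41
√T = √1 = 1.0000
φ(d₁) = φ(0.41) = 0.3668
vega = S·φ(d₁)·√T = 374·0.3668·1.0000 = 137.1832
(Call and put vega coincide under Black-Scholes.)

137.18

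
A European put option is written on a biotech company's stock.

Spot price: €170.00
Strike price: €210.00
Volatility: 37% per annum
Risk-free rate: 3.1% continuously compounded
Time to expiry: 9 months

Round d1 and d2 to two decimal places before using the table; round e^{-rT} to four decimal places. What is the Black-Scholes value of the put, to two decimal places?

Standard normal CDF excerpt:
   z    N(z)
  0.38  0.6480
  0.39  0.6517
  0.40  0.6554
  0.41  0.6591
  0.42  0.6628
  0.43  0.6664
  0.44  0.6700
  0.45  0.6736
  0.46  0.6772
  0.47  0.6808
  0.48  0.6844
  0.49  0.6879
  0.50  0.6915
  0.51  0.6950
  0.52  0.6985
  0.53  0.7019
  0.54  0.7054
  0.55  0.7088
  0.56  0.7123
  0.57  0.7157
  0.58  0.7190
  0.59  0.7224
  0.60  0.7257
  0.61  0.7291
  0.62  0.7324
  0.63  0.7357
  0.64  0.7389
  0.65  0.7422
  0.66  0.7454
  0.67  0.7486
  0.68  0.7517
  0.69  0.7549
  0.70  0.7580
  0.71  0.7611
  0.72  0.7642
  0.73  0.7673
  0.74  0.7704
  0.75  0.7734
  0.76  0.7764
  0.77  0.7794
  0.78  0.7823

€45.39

T = 0.75;  σ√T = 0.3204
d₁ = [ln(170/210) + (0.031 + 0.37²/2)·0.75] / 0.3204 = [-0.2113 + 0.0746] / 0.3204 = -0.4267 ⇒ -0.43
d₂ = d₁ − σ√T = -0.4267 − 0.3204 = -0.7471 ⇒ -0.75
e^(−rT) = e^(−0.031·0.75) = 0.9770
P = 210·0.9770·N(0.75) − 170·N(0.43) = 210·0.9770·0.7734 − 170·0.6664 = 158.6785 − 113.2880 = 45.3905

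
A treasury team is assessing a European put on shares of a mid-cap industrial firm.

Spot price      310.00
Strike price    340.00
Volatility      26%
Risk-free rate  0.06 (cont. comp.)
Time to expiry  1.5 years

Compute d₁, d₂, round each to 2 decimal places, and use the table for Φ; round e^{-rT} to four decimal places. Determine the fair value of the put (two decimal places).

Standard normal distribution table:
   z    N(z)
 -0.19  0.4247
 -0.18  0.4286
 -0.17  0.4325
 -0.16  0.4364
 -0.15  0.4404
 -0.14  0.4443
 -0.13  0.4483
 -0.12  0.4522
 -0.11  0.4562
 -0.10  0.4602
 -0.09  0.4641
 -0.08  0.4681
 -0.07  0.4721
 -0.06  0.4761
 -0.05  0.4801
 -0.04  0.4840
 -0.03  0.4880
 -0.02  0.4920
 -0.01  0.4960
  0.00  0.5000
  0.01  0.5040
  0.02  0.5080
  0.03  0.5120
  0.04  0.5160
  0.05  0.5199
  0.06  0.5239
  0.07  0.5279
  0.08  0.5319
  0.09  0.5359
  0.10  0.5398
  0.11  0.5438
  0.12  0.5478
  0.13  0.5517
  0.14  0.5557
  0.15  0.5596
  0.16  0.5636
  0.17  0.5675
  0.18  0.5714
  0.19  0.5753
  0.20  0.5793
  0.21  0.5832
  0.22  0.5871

39.81

σ√T = 0.26 × 1.2247 = 0.3184
d₁ = [ln(310/340) + (0.06 + 0.26²/2)·1.5] / 0.3184 = [-0.0924 + 0.1407] / 0.3184 = 0.1518 → 0.15
d₂ = d₁ − σ√T = 0.1518 − 0.3184 = -0.1667 → -0.17
exp(−rT) = exp(−0.06·1.5) = 0.9139
N(−d₂) = N(0.17) = 0.5675;  N(−d₁) = N(-0.15) = 0.4404
P = 340·0.9139·0.5675 − 310·0.4404 = 176.3370 − 136.5240 = 39.8130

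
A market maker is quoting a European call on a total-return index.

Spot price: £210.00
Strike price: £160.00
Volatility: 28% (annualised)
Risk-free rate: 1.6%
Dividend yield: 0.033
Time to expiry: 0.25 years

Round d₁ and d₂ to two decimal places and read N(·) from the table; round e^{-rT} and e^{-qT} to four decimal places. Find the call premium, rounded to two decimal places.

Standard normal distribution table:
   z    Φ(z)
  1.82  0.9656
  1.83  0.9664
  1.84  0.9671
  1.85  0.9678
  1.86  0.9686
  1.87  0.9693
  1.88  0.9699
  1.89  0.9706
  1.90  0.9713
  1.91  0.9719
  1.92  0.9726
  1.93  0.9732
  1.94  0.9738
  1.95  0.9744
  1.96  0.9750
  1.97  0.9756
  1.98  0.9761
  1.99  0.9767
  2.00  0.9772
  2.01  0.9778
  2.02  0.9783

£49.18

σ√T = 0.28 × 0.5000 = 0.1400
d₁ = [ln(210/160) + (0.016 − 0.033 + ½·0.28²)·0.25] / (σ√T) = (0.2719 + 0.0056) / 0.1400 = 1.9820 ⇒ 1.98
d₂ = 1.9820 − 0.1400 = 1.8420 ⇒ 1.84
e^(−qT) = e^(−0.033·0.25) = 0.9918;  e^(−rT) = e^(−0.016·0.25) = 0.9960
N(d₁) = N(1.98) = 0.9761;  N(d₂) = N(1.84) = 0.9671
C = 210·0.9918·0.9761 − 160·0.9960·0.9671 = 203.3002 − 154.1171 = 49.1831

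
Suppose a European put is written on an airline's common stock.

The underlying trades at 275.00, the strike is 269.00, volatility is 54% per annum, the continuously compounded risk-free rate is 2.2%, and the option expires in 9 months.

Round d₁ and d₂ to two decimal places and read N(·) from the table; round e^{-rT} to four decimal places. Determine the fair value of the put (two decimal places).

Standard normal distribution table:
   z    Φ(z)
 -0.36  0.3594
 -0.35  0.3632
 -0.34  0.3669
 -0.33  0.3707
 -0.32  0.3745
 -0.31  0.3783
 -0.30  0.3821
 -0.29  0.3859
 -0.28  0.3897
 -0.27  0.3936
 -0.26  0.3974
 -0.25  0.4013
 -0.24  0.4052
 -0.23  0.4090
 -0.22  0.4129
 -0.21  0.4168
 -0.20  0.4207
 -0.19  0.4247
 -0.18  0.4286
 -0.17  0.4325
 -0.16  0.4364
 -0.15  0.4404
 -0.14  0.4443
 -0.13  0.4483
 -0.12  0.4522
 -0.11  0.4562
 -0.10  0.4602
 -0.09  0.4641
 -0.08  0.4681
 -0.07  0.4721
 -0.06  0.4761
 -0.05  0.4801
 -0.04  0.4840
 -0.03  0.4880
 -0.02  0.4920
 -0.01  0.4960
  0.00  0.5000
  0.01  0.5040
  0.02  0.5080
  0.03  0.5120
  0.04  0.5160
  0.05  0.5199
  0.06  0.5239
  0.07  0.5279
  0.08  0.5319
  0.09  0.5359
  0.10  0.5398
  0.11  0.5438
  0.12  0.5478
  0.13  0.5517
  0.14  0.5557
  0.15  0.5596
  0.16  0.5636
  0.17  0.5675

σ√T = 0.54·√0.75 = 0.4677
d₁ = [ln(275/269) + (0.022 + ½·0.54²)·0.75] / (σ√T) = (0.0221 + 0.1259) / 0.4677 = 0.3163 ≈ 0.32
d₂ = 0.3163 − 0.4677 = -0.1514 ≈ -0.15
exp(−rT) = exp(−0.022·0.75) = 0.9836
P = 269·0.9836·N(0.15) − 275·N(-0.32) = 269·0.9836·0.5596 − 275·0.3745 = 148.0637 − 102.9875 = 45.0762

45.08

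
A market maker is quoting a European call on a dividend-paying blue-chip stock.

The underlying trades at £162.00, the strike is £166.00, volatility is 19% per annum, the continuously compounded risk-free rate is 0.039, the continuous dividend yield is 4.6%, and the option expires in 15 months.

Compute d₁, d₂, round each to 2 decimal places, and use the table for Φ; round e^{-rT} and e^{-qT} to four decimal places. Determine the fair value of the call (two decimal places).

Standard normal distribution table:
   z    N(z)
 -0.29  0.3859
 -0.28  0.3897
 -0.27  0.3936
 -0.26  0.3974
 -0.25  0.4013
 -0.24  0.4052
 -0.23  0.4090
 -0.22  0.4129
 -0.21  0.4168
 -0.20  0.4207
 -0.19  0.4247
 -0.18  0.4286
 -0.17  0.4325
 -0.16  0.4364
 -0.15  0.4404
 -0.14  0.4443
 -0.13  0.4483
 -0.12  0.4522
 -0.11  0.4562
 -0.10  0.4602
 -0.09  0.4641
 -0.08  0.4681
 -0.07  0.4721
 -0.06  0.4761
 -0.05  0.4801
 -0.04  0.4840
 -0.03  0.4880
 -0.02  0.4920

σ√T = 0.19 × 1.1180 = 0.2124
ln(S/K) + (r − q + σ²/2)T = ln(162/166) + (0.039 − 0.046 + 0.19²/2)·1.25 = -0.0244 + 0.0138 = -0.0106
d₁ = -0.0106 / 0.2124 = -0.0498 which rounds to -0.05
d₂ = d₁ − σ√T = -0.0498 − 0.2124 = -0.2622 which rounds to -0.26
e^(−qT) = e^(−0.046·1.25) = 0.9441;  e^(−rT) = e^(−0.039·1.25) = 0.9524
N(d₁) = N(-0.05) = 0.4801;  N(d₂) = N(-0.26) = 0.3974
C = 162·0.9441·0.4801 − 166·0.9524·0.3974 = 73.4285 − 62.8283 = 10.6002

£10.60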